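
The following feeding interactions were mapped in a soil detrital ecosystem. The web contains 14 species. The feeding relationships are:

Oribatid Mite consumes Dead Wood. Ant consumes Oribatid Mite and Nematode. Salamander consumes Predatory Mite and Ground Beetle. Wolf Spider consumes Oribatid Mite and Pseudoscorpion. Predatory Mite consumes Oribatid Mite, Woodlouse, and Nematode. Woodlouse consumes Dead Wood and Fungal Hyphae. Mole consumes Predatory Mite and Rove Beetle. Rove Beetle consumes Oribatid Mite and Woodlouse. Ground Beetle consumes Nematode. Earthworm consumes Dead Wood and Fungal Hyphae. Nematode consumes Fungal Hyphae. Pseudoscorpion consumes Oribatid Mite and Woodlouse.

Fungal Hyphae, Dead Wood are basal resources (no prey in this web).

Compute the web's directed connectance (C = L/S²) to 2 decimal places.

C = 0.11

The web has S = 14 species and L = 22 feeding links.
C = L / S² = 22 / 196 = 0.1122 ≈ 0.11.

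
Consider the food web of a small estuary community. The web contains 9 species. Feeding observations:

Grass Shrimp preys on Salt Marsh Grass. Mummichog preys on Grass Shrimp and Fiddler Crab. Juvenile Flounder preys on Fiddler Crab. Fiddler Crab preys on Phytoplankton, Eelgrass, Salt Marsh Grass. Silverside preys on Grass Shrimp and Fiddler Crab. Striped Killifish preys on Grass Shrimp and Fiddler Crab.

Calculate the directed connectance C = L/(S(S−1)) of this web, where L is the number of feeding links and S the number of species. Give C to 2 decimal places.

C = 0.15

The web has S = 9 species and L = 11 feeding links.
C = L / (S(S−1)) = 11 / 72 = 0.1528 ≈ 0.15.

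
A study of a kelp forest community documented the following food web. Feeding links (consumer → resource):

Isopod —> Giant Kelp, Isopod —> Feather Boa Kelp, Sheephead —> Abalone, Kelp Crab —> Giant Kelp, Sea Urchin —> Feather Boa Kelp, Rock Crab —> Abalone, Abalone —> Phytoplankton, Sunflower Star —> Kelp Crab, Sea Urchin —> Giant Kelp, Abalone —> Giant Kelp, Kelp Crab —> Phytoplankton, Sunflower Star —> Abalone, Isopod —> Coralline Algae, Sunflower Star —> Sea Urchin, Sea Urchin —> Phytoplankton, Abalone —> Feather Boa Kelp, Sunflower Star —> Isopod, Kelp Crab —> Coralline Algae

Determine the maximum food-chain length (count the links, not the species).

One longest chain: Phytoplankton → Sea Urchin → Sunflower Star.
It has 3 species and 2 links.

2 links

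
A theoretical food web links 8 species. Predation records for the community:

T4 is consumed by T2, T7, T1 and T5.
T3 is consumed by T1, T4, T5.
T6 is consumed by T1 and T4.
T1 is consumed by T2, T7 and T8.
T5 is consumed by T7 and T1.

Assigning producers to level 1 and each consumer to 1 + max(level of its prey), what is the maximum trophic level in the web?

Producers (level 1): T3, T6.
T3 → T4 → T5 → T1 → T7 gives T7 level 5.
No species has a prey at level 5, so no species reaches level 6.

5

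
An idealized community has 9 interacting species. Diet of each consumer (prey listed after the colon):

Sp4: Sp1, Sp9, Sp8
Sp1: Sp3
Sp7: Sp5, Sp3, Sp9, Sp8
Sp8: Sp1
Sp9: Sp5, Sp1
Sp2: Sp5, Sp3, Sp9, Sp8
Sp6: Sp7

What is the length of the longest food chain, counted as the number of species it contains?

One longest chain: Sp3 → Sp1 → Sp9 → Sp7 → Sp6.
It has 5 species and 4 links.

5 species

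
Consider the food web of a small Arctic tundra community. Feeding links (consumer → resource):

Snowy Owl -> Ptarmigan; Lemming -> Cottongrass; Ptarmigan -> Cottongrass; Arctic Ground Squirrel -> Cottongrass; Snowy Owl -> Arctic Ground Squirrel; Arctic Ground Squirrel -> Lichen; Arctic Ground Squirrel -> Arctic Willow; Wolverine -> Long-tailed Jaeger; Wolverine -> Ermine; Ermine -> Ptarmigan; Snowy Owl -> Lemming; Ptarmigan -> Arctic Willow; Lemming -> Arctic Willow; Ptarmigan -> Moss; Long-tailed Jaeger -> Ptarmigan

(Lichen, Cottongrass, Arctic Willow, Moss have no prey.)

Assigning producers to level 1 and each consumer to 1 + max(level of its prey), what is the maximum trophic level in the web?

4

Producers (level 1): Lichen, Cottongrass, Arctic Willow, Moss.
Cottongrass → Ptarmigan → Long-tailed Jaeger → Wolverine gives Wolverine level 4.
No species has a prey at level 4, so no species reaches level 5.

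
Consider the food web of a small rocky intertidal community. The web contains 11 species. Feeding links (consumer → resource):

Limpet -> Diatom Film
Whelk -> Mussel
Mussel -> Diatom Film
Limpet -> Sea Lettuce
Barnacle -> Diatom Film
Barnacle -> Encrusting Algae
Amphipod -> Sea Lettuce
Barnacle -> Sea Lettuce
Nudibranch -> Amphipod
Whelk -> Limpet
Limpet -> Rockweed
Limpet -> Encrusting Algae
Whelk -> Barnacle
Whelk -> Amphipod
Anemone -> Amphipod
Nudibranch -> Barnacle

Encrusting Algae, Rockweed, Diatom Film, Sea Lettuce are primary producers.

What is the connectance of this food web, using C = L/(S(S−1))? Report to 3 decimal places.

C = 0.145

The web has S = 11 species and L = 16 feeding links.
C = L / (S(S−1)) = 16 / 110 = 0.1455 ≈ 0.145.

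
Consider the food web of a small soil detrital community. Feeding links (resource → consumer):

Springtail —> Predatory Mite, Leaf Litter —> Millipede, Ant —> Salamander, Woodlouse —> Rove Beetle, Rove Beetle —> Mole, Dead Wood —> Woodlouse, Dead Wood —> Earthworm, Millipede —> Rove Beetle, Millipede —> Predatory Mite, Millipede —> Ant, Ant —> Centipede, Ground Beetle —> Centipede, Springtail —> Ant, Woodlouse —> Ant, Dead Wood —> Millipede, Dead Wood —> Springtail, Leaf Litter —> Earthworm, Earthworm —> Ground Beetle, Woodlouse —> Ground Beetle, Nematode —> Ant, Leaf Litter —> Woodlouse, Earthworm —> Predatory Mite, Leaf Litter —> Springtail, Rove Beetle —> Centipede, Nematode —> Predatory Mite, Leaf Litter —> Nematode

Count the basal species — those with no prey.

Basal species (no prey listed): Dead Wood, Leaf Litter.
Count: 2.

2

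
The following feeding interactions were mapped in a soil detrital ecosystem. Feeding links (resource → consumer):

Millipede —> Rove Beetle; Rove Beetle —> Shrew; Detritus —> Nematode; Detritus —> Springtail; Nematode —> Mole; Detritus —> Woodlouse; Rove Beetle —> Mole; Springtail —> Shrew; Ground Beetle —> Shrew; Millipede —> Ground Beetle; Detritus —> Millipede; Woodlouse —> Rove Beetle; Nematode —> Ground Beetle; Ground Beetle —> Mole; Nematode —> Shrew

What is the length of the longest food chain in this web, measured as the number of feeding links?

One longest chain: Detritus → Millipede → Rove Beetle → Mole.
It has 4 species and 3 links.

3 links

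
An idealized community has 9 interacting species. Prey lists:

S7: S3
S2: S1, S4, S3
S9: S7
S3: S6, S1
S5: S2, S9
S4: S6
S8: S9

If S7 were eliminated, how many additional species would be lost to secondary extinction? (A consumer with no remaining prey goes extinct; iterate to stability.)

Remove S7.
Round 1: S9 (all prey gone) → extinct.
Round 2: S8 (all prey gone) → extinct.
No further losses. Total secondary extinctions: 2.

2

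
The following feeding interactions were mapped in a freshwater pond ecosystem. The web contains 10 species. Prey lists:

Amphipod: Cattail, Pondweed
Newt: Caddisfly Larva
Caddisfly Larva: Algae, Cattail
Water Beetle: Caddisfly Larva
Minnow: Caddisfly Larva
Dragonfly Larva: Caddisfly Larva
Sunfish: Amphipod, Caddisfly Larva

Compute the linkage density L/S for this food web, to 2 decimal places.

L/S = 1.00

There are L = 10 links among S = 10 species.
L/S = 10/10 = 1.0000 ≈ 1.00.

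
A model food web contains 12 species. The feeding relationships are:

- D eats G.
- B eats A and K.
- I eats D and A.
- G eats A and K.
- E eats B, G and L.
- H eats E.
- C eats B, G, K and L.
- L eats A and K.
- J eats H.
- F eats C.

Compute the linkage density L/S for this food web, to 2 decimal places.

There are L = 19 links among S = 12 species.
L/S = 19/12 = 1.5833 ≈ 1.58.

L/S = 1.58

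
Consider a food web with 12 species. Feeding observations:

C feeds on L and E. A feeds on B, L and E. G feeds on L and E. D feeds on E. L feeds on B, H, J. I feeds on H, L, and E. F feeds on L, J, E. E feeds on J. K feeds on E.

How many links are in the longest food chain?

2 links

One longest chain: J → E → D.
It has 3 species and 2 links.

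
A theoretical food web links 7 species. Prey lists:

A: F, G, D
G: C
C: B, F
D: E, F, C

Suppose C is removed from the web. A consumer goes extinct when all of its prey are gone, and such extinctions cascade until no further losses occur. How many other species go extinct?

1

Remove C.
Round 1: G (all prey gone) → extinct.
No further losses. Total secondary extinctions: 1.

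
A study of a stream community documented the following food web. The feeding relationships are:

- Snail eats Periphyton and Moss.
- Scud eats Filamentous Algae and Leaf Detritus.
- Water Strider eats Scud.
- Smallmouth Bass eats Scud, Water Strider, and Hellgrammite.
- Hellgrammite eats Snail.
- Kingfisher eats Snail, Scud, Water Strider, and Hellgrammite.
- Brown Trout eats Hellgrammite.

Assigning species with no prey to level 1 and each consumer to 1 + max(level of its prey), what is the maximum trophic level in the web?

Basal resources (level 1): Filamentous Algae, Leaf Detritus, Moss, Periphyton.
Filamentous Algae → Scud → Water Strider → Smallmouth Bass gives Smallmouth Bass level 4.
No species has a prey at level 4, so no species reaches level 5.

4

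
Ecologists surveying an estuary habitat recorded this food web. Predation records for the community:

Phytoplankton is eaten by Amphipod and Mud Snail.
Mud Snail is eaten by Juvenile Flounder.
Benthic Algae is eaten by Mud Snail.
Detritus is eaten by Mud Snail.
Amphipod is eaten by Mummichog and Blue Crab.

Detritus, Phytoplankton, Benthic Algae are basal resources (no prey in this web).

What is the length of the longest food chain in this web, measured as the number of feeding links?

One longest chain: Phytoplankton → Amphipod → Blue Crab.
It has 3 species and 2 links.

2 links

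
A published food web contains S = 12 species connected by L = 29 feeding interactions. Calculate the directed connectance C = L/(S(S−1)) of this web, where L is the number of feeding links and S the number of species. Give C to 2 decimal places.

C = 0.22

The web has S = 12 species and L = 29 feeding links.
C = L / (S(S−1)) = 29 / 132 = 0.2197 ≈ 0.22.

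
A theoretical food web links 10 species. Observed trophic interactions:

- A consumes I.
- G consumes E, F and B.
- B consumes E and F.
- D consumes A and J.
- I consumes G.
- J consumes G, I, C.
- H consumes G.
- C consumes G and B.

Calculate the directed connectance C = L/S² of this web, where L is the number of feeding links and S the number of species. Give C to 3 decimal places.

C = 0.150

The web has S = 10 species and L = 15 feeding links.
C = L / S² = 15 / 100 = 0.1500 ≈ 0.150.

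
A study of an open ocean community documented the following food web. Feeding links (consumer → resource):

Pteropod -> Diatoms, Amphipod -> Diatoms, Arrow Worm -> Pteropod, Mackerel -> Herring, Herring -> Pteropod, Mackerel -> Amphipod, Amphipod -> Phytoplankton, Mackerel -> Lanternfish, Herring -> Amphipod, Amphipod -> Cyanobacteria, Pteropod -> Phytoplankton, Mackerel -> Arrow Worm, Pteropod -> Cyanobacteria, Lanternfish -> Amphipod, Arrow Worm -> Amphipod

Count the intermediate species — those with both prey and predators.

5

Intermediate species (has both prey and predators): Amphipod, Pteropod, Arrow Worm, Herring, Lanternfish.
Count: 5.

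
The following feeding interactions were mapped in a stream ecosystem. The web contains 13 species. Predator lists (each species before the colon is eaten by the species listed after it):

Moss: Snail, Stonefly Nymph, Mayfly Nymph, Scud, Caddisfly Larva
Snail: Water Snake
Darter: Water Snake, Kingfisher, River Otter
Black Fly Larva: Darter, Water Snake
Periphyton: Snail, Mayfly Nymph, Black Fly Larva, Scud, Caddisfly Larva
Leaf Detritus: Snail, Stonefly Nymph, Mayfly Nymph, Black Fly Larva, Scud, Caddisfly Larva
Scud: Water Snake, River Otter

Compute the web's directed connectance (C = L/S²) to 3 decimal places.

The web has S = 13 species and L = 24 feeding links.
C = L / S² = 24 / 169 = 0.1420 ≈ 0.142.

C = 0.142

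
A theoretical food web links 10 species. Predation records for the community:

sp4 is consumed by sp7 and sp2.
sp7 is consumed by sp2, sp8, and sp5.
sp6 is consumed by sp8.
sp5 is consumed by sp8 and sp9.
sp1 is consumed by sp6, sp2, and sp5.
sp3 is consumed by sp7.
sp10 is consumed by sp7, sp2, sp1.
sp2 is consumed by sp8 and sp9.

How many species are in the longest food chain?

4 species

One longest chain: sp4 → sp7 → sp2 → sp8.
It has 4 species and 3 links.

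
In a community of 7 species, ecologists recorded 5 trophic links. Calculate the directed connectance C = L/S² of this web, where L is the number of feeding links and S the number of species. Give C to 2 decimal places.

C = 0.10

The web has S = 7 species and L = 5 feeding links.
C = L / S² = 5 / 49 = 0.1020 ≈ 0.10.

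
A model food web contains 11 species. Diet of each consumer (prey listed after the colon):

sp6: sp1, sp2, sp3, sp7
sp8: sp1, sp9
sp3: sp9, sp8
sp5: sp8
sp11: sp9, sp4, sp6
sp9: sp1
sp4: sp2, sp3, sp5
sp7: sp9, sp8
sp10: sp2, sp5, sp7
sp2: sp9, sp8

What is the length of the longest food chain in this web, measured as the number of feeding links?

5 links

One longest chain: sp1 → sp9 → sp8 → sp2 → sp6 → sp11.
It has 6 species and 5 links.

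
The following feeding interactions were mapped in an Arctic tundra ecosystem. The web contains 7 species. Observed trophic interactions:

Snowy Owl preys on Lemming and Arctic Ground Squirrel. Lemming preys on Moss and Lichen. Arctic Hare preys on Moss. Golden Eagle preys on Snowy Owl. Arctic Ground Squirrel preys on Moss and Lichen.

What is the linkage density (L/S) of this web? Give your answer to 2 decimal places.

There are L = 8 links among S = 7 species.
L/S = 8/7 = 1.1429 ≈ 1.14.

L/S = 1.14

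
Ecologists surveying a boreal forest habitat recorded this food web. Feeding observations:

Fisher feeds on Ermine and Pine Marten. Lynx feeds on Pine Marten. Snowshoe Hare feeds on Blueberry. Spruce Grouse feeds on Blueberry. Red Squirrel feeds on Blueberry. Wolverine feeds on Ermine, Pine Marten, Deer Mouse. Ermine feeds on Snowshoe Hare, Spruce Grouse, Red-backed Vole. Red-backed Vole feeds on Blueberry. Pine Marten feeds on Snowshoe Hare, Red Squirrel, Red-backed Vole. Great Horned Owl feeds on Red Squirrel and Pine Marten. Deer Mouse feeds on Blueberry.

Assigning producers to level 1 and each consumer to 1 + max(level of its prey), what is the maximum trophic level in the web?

4

Producers (level 1): Blueberry.
Blueberry → Red Squirrel → Pine Marten → Great Horned Owl gives Great Horned Owl level 4.
No species has a prey at level 4, so no species reaches level 5.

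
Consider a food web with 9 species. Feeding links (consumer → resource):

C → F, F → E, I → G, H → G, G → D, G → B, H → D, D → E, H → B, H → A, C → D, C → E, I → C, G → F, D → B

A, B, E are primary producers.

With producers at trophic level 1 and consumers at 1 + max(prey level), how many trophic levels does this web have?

Producers (level 1): A, B, E.
E → F → G → H gives H level 4.
No species has a prey at level 4, so no species reaches level 5.

4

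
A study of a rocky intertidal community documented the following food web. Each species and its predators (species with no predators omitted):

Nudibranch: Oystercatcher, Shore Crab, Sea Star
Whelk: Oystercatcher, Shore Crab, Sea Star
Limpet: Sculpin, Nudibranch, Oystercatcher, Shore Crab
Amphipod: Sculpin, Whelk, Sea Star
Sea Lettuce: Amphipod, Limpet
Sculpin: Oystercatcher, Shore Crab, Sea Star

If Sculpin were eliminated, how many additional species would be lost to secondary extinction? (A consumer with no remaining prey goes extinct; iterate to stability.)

Remove Sculpin.
Every predator of it retains at least one other prey: Oystercatcher still has Limpet, Nudibranch, Whelk; Shore Crab still has Limpet, Nudibranch, Whelk; Sea Star still has Amphipod, Nudibranch, Whelk.
No consumer loses all prey, so no secondary extinctions occur.

0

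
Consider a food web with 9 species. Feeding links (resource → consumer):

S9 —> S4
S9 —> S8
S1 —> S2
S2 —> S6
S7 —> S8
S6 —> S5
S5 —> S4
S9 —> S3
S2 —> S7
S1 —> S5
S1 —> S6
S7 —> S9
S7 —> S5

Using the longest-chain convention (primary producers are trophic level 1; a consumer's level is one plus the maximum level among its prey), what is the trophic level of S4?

Trophic level 5

S1 is a producer → level 1.
S2 eats S1 → level 2.
S7 eats S2 → level 3.
S9 eats S7 → level 4.
S4 eats S9 (level 4); other prey at levels: S5 4 → level 5.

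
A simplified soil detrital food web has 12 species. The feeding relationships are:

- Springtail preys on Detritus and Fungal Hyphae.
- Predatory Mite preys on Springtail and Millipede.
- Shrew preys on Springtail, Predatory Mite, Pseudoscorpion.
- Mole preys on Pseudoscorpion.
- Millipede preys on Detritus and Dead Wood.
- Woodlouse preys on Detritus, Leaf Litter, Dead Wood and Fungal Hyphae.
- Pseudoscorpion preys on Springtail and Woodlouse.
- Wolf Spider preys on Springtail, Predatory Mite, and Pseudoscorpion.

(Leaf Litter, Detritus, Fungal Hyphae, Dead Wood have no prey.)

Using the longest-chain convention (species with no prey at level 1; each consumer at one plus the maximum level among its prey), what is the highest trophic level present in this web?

4

Basal resources (level 1): Leaf Litter, Detritus, Fungal Hyphae, Dead Wood.
Detritus → Millipede → Predatory Mite → Wolf Spider gives Wolf Spider level 4.
No species has a prey at level 4, so no species reaches level 5.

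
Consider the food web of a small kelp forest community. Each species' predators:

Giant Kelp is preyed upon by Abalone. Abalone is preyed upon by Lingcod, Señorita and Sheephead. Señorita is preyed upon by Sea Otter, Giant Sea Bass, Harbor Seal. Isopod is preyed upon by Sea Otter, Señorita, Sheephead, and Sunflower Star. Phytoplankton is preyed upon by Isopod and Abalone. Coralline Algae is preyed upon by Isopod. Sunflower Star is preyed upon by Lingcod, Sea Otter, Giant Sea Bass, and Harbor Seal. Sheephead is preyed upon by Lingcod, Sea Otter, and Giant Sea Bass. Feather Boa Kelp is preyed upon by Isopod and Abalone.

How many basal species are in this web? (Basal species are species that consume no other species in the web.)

Basal species (no prey listed): Giant Kelp, Coralline Algae, Phytoplankton, Feather Boa Kelp.
Count: 4.

4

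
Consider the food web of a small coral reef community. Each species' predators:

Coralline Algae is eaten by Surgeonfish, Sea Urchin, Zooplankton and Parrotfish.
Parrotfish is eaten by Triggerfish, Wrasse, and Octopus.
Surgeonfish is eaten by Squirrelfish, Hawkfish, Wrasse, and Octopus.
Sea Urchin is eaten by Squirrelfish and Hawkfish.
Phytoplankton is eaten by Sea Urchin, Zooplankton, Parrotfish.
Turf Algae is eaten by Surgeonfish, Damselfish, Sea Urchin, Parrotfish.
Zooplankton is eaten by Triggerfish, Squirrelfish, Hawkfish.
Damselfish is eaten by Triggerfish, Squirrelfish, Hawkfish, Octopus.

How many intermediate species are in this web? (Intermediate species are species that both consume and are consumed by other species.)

5

Intermediate species (has both prey and predators): Damselfish, Surgeonfish, Parrotfish, Zooplankton, Sea Urchin.
Count: 5.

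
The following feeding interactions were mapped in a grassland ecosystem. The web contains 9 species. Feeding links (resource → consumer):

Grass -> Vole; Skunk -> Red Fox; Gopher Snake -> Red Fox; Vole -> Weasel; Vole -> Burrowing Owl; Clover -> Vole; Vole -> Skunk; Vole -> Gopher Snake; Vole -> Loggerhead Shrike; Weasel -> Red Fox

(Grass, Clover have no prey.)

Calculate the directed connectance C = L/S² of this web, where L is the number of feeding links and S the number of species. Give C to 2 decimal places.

C = 0.12

The web has S = 9 species and L = 10 feeding links.
C = L / S² = 10 / 81 = 0.1235 ≈ 0.12.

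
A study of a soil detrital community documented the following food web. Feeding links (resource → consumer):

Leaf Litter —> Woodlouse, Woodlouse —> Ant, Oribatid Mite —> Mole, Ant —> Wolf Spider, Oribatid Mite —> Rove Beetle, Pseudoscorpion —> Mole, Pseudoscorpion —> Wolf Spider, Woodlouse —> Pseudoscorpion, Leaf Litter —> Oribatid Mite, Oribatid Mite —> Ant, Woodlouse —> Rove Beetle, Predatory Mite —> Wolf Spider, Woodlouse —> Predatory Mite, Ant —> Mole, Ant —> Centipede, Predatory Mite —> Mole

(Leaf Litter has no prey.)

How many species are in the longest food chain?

One longest chain: Leaf Litter → Oribatid Mite → Ant → Centipede.
It has 4 species and 3 links.

4 species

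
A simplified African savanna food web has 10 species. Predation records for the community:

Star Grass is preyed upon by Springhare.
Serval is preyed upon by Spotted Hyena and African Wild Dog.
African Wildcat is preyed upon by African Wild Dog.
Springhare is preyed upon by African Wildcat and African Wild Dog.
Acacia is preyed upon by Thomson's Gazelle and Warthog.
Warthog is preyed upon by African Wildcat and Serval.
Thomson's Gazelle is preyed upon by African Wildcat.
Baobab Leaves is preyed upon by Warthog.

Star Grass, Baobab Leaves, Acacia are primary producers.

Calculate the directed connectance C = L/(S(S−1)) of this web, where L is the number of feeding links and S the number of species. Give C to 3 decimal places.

The web has S = 10 species and L = 12 feeding links.
C = L / (S(S−1)) = 12 / 90 = 0.1333 ≈ 0.133.

C = 0.133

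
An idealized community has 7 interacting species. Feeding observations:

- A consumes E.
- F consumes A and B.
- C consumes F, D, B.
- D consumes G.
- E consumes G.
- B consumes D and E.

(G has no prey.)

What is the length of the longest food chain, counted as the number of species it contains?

One longest chain: G → E → B → F → C.
It has 5 species and 4 links.

5 species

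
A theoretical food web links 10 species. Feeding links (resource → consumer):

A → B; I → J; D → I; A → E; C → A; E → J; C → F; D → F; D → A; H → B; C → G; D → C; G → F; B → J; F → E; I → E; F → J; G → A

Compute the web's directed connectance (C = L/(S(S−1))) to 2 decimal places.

The web has S = 10 species and L = 18 feeding links.
C = L / (S(S−1)) = 18 / 90 = 0.2000 ≈ 0.20.

C = 0.20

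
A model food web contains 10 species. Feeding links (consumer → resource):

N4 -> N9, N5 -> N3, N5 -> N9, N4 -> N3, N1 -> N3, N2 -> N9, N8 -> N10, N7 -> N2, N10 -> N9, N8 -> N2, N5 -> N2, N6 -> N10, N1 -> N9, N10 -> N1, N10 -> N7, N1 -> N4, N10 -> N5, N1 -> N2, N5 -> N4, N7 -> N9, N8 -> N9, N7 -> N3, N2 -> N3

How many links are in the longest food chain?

One longest chain: N9 → N4 → N1 → N10 → N8.
It has 5 species and 4 links.

4 links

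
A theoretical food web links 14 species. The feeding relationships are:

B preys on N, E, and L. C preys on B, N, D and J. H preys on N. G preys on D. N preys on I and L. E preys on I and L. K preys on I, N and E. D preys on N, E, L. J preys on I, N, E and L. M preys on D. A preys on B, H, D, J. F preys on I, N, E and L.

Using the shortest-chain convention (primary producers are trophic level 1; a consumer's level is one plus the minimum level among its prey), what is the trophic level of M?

Trophic level 3

L is a producer → level 1.
D eats L → level 2.
M eats D → level 3.
No prey of M is below level 2, so 3 is the minimum.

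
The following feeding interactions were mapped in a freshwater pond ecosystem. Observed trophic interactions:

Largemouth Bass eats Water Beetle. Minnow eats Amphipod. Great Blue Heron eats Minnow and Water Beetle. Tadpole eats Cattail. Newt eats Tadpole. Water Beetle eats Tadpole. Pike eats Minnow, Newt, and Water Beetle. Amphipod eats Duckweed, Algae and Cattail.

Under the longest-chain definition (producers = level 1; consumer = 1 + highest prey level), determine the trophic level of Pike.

Trophic level 4

Cattail is a producer → level 1.
Amphipod eats Cattail (level 1); other prey at levels: Algae 1, Duckweed 1 → level 2.
Minnow eats Amphipod → level 3.
Pike eats Minnow (level 3); other prey at levels: Water Beetle 3, Newt 3 → level 4.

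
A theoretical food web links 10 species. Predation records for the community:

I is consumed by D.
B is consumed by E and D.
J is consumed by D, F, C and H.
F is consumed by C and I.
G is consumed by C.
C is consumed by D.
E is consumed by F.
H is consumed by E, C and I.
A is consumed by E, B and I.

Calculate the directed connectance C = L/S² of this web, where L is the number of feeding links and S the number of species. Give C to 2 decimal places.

C = 0.18

The web has S = 10 species and L = 18 feeding links.
C = L / S² = 18 / 100 = 0.1800 ≈ 0.18.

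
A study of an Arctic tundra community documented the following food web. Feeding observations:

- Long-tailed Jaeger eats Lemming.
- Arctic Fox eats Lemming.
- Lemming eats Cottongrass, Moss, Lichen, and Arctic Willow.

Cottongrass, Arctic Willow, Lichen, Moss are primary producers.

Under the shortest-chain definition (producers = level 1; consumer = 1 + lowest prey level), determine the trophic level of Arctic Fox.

Cottongrass is a producer → level 1.
Lemming eats Cottongrass → level 2.
Arctic Fox eats Lemming → level 3.
No prey of Arctic Fox is below level 2, so 3 is the minimum.

Trophic level 3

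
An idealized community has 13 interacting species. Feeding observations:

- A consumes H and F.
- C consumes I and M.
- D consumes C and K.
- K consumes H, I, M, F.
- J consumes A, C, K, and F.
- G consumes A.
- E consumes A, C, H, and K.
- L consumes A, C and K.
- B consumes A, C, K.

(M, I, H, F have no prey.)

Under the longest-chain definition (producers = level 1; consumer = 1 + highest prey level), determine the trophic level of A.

Trophic level 2

H is a producer → level 1.
A eats H (level 1); other prey at levels: F 1 → level 2.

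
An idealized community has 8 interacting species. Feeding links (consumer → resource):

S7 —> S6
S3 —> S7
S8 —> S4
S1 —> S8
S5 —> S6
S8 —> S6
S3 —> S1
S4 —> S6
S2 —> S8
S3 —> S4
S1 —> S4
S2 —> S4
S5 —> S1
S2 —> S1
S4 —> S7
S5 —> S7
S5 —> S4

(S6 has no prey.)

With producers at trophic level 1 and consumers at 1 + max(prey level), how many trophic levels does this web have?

Producers (level 1): S6.
S6 → S7 → S4 → S8 → S1 → S5 gives S5 level 6.
No species has a prey at level 6, so no species reaches level 7.

6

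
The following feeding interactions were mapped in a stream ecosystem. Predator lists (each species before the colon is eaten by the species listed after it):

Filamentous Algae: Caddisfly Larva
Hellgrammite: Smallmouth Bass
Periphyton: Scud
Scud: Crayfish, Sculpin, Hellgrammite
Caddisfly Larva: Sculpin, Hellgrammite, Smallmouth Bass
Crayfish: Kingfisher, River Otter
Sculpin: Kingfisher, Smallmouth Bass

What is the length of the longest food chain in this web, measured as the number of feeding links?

One longest chain: Periphyton → Scud → Crayfish → Kingfisher.
It has 4 species and 3 links.

3 links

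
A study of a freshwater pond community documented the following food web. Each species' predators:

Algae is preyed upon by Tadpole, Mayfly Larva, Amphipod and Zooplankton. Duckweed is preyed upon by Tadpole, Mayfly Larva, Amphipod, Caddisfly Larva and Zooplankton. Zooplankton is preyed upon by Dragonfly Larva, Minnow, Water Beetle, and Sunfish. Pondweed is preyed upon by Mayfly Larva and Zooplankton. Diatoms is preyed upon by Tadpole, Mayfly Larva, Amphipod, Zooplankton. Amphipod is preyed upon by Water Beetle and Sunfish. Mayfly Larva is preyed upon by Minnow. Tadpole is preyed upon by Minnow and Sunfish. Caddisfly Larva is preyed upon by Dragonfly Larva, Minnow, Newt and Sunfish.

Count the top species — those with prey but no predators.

Top species (has prey, but nothing eats it): Water Beetle, Dragonfly Larva, Minnow, Newt, Sunfish.
Count: 5.

5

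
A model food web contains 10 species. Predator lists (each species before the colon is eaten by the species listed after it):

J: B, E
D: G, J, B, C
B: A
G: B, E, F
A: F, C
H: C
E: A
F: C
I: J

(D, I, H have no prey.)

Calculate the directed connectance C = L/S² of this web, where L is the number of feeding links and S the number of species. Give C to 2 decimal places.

The web has S = 10 species and L = 16 feeding links.
C = L / S² = 16 / 100 = 0.1600 ≈ 0.16.

C = 0.16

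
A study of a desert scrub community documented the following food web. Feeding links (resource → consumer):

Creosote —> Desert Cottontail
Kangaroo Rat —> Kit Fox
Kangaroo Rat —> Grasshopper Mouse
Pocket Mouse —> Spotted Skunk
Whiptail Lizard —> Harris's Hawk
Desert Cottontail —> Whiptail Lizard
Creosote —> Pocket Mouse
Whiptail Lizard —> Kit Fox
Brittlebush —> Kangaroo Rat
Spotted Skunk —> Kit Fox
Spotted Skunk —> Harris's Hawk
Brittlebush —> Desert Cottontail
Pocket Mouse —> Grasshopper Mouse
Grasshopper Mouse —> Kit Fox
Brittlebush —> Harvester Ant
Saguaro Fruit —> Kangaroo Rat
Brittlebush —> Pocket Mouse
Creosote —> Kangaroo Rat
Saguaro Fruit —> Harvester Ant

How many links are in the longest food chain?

3 links

One longest chain: Brittlebush → Pocket Mouse → Spotted Skunk → Harris's Hawk.
It has 4 species and 3 links.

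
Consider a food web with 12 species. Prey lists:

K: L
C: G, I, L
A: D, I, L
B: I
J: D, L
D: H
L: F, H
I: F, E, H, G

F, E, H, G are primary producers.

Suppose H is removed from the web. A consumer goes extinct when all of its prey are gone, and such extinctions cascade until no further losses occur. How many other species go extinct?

1

Remove H.
Round 1: D (all prey gone) → extinct.
No further losses. Total secondary extinctions: 1.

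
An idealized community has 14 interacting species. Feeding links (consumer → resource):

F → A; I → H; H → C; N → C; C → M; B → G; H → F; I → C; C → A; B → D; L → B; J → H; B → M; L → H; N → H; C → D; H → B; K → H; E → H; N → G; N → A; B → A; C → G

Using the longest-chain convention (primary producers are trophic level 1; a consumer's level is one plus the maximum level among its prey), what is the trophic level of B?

Trophic level 2

D is a producer → level 1.
B eats D (level 1); other prey at levels: M 1, A 1, G 1 → level 2.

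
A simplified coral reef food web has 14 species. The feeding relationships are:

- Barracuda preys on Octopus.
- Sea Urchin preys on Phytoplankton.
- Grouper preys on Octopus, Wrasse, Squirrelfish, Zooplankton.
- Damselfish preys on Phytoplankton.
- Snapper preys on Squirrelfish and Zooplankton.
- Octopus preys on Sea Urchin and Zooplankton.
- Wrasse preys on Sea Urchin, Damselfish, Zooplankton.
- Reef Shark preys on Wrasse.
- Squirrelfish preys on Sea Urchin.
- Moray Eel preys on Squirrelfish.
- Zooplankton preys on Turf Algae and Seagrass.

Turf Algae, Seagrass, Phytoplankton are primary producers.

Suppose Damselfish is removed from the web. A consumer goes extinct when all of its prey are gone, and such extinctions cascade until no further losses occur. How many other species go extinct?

0

Remove Damselfish.
Every predator of it retains at least one other prey: Wrasse still has Sea Urchin, Zooplankton.
No consumer loses all prey, so no secondary extinctions occur.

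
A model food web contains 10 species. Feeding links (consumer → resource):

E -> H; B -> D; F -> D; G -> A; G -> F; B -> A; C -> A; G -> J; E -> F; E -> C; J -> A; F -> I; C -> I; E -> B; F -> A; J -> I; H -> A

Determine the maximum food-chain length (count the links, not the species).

2 links

One longest chain: I → J → G.
It has 3 species and 2 links.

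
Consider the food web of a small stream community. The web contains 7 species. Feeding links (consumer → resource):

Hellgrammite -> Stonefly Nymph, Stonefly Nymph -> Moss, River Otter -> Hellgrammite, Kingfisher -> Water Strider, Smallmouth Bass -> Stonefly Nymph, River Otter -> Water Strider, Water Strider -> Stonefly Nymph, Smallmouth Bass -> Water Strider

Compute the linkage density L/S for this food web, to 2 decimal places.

There are L = 8 links among S = 7 species.
L/S = 8/7 = 1.1429 ≈ 1.14.

L/S = 1.14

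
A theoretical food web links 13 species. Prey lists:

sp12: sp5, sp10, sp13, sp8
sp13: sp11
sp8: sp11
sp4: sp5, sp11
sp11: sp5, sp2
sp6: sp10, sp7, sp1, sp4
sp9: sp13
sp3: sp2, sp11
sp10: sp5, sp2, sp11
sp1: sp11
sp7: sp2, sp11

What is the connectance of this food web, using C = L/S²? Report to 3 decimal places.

The web has S = 13 species and L = 23 feeding links.
C = L / S² = 23 / 169 = 0.1361 ≈ 0.136.

C = 0.136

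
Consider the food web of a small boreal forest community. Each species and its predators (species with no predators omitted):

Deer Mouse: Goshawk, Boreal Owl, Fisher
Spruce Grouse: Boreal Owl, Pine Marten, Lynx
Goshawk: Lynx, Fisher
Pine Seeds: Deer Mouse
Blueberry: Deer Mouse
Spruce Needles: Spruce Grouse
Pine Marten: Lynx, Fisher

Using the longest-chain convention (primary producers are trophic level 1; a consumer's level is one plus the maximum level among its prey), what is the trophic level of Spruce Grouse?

Spruce Needles is a producer → level 1.
Spruce Grouse eats Spruce Needles → level 2.

Trophic level 2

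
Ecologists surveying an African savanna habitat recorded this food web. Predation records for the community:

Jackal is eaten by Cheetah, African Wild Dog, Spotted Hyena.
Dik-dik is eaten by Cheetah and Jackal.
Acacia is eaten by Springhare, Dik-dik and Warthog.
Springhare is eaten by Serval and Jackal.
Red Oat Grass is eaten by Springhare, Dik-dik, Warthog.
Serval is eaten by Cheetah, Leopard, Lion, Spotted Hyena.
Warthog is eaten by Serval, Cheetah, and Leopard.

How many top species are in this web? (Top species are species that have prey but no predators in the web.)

5

Top species (has prey, but nothing eats it): Spotted Hyena, Lion, Cheetah, African Wild Dog, Leopard.
Count: 5.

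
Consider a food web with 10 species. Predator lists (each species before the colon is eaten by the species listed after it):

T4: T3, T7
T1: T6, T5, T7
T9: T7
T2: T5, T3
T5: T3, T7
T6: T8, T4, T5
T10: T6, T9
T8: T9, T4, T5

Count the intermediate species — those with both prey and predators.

5

Intermediate species (has both prey and predators): T6, T8, T9, T4, T5.
Count: 5.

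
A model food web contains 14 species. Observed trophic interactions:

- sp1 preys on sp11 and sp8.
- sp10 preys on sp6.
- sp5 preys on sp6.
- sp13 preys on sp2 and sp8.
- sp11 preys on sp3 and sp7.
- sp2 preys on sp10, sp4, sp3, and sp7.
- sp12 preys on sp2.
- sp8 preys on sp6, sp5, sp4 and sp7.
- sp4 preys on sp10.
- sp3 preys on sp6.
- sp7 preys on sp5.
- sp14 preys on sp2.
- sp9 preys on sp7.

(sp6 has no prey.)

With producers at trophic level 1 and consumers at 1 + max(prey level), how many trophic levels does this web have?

5

Producers (level 1): sp6.
sp6 → sp5 → sp7 → sp2 → sp12 gives sp12 level 5.
No species has a prey at level 5, so no species reaches level 6.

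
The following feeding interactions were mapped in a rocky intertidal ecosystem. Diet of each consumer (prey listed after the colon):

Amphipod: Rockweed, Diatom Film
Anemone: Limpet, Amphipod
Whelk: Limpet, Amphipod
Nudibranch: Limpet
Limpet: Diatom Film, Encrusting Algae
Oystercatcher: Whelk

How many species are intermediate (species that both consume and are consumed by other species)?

Intermediate species (has both prey and predators): Limpet, Amphipod, Whelk.
Count: 3.

3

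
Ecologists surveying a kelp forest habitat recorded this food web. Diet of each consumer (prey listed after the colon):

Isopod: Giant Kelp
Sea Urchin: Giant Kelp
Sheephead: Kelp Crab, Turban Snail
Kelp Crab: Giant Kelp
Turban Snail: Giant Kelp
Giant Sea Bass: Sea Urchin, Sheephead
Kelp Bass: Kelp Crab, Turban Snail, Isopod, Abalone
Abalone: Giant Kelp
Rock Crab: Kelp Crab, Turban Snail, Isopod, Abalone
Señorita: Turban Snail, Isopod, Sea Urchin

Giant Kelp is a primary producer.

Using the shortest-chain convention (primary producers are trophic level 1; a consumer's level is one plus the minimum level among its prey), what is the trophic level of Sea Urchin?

Giant Kelp is a producer → level 1.
Sea Urchin eats Giant Kelp → level 2.

Trophic level 2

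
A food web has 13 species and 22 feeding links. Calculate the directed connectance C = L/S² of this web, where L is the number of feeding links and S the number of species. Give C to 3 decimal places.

The web has S = 13 species and L = 22 feeding links.
C = L / S² = 22 / 169 = 0.1302 ≈ 0.130.

C = 0.130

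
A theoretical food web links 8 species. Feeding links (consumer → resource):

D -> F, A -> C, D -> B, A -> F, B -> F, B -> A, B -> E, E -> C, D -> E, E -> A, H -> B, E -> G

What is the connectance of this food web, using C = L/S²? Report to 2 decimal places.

The web has S = 8 species and L = 12 feeding links.
C = L / S² = 12 / 64 = 0.1875 ≈ 0.19.

C = 0.19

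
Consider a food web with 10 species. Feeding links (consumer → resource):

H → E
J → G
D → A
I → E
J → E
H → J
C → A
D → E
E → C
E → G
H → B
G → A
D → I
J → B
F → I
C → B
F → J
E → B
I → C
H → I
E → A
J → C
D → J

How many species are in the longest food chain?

One longest chain: A → C → E → I → D.
It has 5 species and 4 links.

5 species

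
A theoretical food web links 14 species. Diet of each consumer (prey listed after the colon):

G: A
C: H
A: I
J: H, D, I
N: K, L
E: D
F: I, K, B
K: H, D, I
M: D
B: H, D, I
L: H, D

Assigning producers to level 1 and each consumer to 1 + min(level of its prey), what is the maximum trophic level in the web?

3

Producers (level 1): H, D, I.
Following each consumer down to its lowest-level prey: I → A → G (levels 1 through 3).
All prey of G (A 2) are at level 2 or above, so G is at level 1 + 2 = 3.
Every consumer has at least one prey at level 2 or below, so none exceeds level 3.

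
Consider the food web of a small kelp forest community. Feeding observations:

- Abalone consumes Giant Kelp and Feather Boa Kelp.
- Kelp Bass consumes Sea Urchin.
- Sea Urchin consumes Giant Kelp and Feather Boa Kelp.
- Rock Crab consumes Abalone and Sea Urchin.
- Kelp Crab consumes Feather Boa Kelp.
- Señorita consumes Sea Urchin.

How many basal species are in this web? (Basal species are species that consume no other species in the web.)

2

Basal species (no prey listed): Feather Boa Kelp, Giant Kelp.
Count: 2.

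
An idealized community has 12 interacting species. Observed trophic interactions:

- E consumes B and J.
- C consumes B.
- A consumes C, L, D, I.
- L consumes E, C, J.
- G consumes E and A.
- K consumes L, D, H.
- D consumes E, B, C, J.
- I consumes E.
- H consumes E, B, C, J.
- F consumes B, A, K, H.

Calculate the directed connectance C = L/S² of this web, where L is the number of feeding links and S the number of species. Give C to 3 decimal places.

The web has S = 12 species and L = 28 feeding links.
C = L / S² = 28 / 144 = 0.1944 ≈ 0.194.

C = 0.194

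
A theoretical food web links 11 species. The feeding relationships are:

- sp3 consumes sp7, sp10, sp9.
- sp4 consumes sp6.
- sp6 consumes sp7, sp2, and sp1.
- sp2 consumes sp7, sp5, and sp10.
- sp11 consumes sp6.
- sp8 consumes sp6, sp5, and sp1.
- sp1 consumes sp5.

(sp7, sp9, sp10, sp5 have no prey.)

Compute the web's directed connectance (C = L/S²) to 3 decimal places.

The web has S = 11 species and L = 15 feeding links.
C = L / S² = 15 / 121 = 0.1240 ≈ 0.124.

C = 0.124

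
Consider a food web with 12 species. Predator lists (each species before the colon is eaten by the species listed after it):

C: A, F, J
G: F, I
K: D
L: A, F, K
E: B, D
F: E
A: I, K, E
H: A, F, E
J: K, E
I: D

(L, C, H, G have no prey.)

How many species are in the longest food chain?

One longest chain: L → A → E → B.
It has 4 species and 3 links.

4 species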